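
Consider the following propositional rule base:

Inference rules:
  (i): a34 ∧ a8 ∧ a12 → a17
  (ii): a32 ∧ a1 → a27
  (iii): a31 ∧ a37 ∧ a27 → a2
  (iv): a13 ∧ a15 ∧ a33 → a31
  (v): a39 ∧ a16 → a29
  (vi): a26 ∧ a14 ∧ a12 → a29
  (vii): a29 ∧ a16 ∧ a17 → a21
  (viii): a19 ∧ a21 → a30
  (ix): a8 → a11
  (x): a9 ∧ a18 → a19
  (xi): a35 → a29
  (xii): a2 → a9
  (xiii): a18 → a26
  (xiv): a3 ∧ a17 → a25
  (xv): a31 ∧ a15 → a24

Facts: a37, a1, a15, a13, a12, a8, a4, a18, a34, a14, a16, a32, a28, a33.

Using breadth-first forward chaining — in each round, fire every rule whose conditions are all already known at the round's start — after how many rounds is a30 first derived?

Round 1: (i) [a34 ∧ a8 ∧ a12 → a17]; (ii) [a32 ∧ a1 → a27]; (iv) [a13 ∧ a15 ∧ a33 → a31]; (ix) [a8 → a11]; (xiii) [a18 → a26]. Adds a17, a27, a31, a11, a26.
Round 2: (iii) [a31 ∧ a37 ∧ a27 → a2]; (vi) [a26 ∧ a14 ∧ a12 → a29]; (xv) [a31 ∧ a15 → a24]. Adds a2, a29, a24.
Round 3: (vii) [a29 ∧ a16 ∧ a17 → a21]; (xii) [a2 → a9]. Adds a21, a9.
Round 4: (x) [a9 ∧ a18 → a19]. Adds a19.
Round 5: (viii) [a19 ∧ a21 → a30]. Adds a30.
a30 first appears in round 5.

5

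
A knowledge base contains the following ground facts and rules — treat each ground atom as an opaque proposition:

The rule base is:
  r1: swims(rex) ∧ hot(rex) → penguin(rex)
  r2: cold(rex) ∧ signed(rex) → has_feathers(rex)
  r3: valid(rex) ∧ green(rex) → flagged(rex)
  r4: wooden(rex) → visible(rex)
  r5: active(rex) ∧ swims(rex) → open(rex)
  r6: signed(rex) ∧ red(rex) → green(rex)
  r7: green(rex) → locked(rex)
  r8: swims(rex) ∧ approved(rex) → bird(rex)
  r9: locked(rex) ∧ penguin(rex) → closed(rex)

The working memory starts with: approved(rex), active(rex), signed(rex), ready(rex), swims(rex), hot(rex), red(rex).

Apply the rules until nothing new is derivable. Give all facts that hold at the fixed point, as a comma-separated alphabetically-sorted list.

active(rex), approved(rex), bird(rex), closed(rex), green(rex), hot(rex), locked(rex), open(rex), penguin(rex), ready(rex), red(rex), signed(rex), swims(rex)

Round 1 — r1, r5, r6, r8, derive penguin(rex), open(rex), green(rex), bird(rex).
Round 2 — r7, derive locked(rex).
Round 3 — r9, derive closed(rex).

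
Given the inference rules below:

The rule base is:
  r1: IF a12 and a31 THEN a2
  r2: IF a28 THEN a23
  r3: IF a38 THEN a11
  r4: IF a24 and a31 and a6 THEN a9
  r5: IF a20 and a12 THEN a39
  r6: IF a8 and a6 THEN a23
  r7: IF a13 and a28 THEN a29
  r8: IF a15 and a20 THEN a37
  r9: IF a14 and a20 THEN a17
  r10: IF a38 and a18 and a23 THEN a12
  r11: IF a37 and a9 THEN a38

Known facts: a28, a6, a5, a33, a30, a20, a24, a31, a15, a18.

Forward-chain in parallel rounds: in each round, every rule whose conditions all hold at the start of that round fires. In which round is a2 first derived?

4

Round 1: r2 [IF a28 THEN a23]; r4 [IF a24 and a31 and a6 THEN a9]; r8 [IF a15 and a20 THEN a37]. New: a23, a9, a37.
Round 2: r11 [IF a37 and a9 THEN a38]. New: a38.
Round 3: r3 [IF a38 THEN a11]; r10 [IF a38 and a18 and a23 THEN a12]. New: a11, a12.
Round 4: r1 [IF a12 and a31 THEN a2]; r5 [IF a20 and a12 THEN a39]. New: a2, a39.
a2 first appears in round 4.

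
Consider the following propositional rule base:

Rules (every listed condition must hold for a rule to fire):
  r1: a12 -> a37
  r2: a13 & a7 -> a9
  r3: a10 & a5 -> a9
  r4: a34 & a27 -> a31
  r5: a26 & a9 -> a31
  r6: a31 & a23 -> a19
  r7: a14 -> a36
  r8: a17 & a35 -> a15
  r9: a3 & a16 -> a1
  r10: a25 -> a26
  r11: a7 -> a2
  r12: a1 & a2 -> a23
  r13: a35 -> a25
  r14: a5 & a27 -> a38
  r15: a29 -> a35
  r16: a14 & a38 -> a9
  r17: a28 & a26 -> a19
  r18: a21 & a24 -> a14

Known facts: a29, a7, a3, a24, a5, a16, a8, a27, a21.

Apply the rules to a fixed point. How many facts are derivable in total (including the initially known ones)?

21

Round 1 fires r9, r11, r14, r15, r18, giving a1, a2, a38, a35, a14.
Round 2 fires r7, r12, r13, r16, giving a36, a23, a25, a9.
Round 3 fires r10, giving a26.
Round 4 fires r5, giving a31.
Round 5 fires r6, giving a19.
Closure: {a1, a14, a16, a19, a2, a21, a23, a24, a25, a26, a27, a29, a3, a31, a35, a36, a38, a5, a7, a8, a9} — 21 facts.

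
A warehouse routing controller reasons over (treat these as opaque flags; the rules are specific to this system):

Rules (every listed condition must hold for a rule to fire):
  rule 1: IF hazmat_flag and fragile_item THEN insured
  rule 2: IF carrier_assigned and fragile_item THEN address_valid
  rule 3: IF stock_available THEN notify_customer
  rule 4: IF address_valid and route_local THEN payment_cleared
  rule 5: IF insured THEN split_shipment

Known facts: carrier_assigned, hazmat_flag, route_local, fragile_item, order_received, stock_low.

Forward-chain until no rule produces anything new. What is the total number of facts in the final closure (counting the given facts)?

Round 1 fires rule 1, rule 2, giving insured, address_valid.
Round 2 fires rule 4, rule 5, giving payment_cleared, split_shipment.
Closure: {address_valid, carrier_assigned, fragile_item, hazmat_flag, insured, order_received, payment_cleared, route_local, split_shipment, stock_low} — 10 facts.

10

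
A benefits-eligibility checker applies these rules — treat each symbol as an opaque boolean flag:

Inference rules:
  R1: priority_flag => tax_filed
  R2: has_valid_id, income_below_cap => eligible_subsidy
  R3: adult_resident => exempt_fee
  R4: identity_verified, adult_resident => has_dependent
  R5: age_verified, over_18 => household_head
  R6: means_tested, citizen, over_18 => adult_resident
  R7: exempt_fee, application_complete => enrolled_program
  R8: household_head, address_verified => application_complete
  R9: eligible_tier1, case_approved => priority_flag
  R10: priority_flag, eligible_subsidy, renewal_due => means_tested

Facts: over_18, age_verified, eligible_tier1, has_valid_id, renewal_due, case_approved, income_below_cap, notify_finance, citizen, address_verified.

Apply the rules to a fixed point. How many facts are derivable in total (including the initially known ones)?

19

Round 1 — R2, R5, R9, derive eligible_subsidy, household_head, priority_flag.
Round 2 — R1, R8, R10, derive tax_filed, application_complete, means_tested.
Round 3 — R6, derive adult_resident.
Round 4 — R3, derive exempt_fee.
Round 5 — R7, derive enrolled_program.
Closure: {address_verified, adult_resident, age_verified, application_complete, case_approved, citizen, eligible_subsidy, eligible_tier1, enrolled_program, exempt_fee, has_valid_id, household_head, income_below_cap, means_tested, notify_finance, over_18, priority_flag, renewal_due, tax_filed} — 19 facts.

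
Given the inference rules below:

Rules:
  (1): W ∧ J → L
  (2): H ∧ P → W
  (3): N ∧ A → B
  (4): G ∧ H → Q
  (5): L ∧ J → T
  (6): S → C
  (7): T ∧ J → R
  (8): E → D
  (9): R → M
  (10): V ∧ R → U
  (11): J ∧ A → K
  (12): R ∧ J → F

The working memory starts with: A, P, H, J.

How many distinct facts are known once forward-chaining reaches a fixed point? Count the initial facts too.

11

Round 1: (2) [H ∧ P → W]; (11) [J ∧ A → K]. Adds W, K.
Round 2: (1) [W ∧ J → L]. Adds L.
Round 3: (5) [L ∧ J → T]. Adds T.
Round 4: (7) [T ∧ J → R]. Adds R.
Round 5: (9) [R → M]; (12) [R ∧ J → F]. Adds M, F.
Closure: {A, F, H, J, K, L, M, P, R, T, W} — 11 facts.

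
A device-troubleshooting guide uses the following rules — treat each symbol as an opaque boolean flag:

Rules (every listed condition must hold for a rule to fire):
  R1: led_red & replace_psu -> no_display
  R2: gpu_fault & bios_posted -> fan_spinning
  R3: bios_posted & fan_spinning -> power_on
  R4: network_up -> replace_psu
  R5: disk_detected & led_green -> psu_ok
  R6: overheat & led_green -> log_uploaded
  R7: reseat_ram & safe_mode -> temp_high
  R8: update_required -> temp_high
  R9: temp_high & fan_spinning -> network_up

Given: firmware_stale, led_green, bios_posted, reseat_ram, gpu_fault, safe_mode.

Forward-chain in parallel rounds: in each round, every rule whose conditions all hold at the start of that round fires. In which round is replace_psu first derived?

3

Round 1 — R2, R7, derive fan_spinning, temp_high.
Round 2 — R3, R9, derive power_on, network_up.
Round 3 — R4, derive replace_psu.
replace_psu first appears in round 3.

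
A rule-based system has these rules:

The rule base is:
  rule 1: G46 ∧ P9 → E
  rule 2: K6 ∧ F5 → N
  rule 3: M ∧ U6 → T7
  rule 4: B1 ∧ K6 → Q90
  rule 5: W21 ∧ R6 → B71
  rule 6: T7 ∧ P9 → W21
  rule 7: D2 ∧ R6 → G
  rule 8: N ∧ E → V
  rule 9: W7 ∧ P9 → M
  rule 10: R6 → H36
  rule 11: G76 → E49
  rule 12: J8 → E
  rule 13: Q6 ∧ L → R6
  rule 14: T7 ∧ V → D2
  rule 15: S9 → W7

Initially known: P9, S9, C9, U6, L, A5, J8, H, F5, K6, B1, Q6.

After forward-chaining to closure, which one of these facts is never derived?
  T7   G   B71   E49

Round 1 fires rule 2, rule 4, rule 12, rule 13, rule 15, giving N, Q90, E, R6, W7.
Round 2 fires rule 8, rule 9, rule 10, giving V, M, H36.
Round 3 fires rule 3, giving T7.
Round 4 fires rule 6, rule 14, giving W21, D2.
Round 5 fires rule 5, rule 7, giving B71, G.
Derived: B71 (round 5), G (round 5), T7 (round 3). E49 never appears in any round.

E49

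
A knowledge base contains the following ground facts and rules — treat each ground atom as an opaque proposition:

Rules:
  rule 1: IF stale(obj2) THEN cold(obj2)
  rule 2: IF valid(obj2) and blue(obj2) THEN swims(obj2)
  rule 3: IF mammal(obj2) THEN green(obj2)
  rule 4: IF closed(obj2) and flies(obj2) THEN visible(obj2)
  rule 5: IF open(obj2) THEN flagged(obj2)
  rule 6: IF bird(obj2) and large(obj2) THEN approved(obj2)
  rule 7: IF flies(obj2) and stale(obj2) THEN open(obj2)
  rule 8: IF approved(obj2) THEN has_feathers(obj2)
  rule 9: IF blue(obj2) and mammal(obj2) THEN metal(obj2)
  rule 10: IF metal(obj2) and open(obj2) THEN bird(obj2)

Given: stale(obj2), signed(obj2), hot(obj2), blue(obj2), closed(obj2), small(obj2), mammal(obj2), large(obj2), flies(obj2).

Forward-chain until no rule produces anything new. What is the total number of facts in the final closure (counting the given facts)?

Round 1 fires rule 1, rule 3, rule 4, rule 7, rule 9, giving cold(obj2), green(obj2), visible(obj2), open(obj2), metal(obj2).
Round 2 fires rule 5, rule 10, giving flagged(obj2), bird(obj2).
Round 3 fires rule 6, giving approved(obj2).
Round 4 fires rule 8, giving has_feathers(obj2).
Closure: {approved(obj2), bird(obj2), blue(obj2), closed(obj2), cold(obj2), flagged(obj2), flies(obj2), green(obj2), has_feathers(obj2), hot(obj2), large(obj2), mammal(obj2), metal(obj2), open(obj2), signed(obj2), small(obj2), stale(obj2), visible(obj2)} — 18 facts.

18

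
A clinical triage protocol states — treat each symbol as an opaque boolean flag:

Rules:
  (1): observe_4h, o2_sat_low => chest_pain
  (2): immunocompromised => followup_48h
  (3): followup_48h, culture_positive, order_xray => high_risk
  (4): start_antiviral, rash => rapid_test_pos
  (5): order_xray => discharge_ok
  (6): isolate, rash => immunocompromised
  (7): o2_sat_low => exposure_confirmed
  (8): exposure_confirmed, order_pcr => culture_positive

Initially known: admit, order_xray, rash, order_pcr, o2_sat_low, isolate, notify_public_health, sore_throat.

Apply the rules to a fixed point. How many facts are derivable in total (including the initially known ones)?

14

Round 1: (5) [order_xray => discharge_ok]; (6) [isolate, rash => immunocompromised]; (7) [o2_sat_low => exposure_confirmed]. Adds discharge_ok, immunocompromised, exposure_confirmed.
Round 2: (2) [immunocompromised => followup_48h]; (8) [exposure_confirmed, order_pcr => culture_positive]. Adds followup_48h, culture_positive.
Round 3: (3) [followup_48h, culture_positive, order_xray => high_risk]. Adds high_risk.
Closure: {admit, culture_positive, discharge_ok, exposure_confirmed, followup_48h, high_risk, immunocompromised, isolate, notify_public_health, o2_sat_low, order_pcr, order_xray, rash, sore_throat} — 14 facts.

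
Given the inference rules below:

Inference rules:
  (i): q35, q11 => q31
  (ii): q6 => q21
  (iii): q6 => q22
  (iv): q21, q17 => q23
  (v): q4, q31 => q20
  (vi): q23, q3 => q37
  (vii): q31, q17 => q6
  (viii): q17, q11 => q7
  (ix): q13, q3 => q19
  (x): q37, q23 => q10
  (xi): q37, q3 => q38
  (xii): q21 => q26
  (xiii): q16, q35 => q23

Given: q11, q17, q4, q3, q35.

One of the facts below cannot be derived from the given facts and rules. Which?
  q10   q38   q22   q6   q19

q19

[1] (i) [q35, q11 => q31]; (viii) [q17, q11 => q7]. ⇒ new: q31, q7.
[2] (v) [q4, q31 => q20]; (vii) [q31, q17 => q6]. ⇒ new: q20, q6.
[3] (ii) [q6 => q21]; (iii) [q6 => q22]. ⇒ new: q21, q22.
[4] (iv) [q21, q17 => q23]; (xii) [q21 => q26]. ⇒ new: q23, q26.
[5] (vi) [q23, q3 => q37]. ⇒ new: q37.
[6] (x) [q37, q23 => q10]; (xi) [q37, q3 => q38]. ⇒ new: q10, q38.
Derived: q6 (round 2), q10 (round 6), q22 (round 3), q38 (round 6). q19 never appears in any round.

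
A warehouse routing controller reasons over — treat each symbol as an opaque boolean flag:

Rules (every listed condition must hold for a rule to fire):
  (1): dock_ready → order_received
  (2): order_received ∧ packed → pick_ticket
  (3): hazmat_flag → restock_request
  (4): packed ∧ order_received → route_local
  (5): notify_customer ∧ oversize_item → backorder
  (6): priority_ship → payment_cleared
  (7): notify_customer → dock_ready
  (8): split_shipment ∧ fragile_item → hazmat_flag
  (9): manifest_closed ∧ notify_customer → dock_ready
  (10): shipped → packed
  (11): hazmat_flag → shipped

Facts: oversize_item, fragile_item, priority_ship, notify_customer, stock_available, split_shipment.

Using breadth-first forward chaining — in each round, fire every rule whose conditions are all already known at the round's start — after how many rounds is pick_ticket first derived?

Round 1 — (5), (6), (7), (8), derive backorder, payment_cleared, dock_ready, hazmat_flag.
Round 2 — (1), (3), (11), derive order_received, restock_request, shipped.
Round 3 — (10), derive packed.
Round 4 — (2), (4), derive pick_ticket, route_local.
pick_ticket first appears in round 4.

4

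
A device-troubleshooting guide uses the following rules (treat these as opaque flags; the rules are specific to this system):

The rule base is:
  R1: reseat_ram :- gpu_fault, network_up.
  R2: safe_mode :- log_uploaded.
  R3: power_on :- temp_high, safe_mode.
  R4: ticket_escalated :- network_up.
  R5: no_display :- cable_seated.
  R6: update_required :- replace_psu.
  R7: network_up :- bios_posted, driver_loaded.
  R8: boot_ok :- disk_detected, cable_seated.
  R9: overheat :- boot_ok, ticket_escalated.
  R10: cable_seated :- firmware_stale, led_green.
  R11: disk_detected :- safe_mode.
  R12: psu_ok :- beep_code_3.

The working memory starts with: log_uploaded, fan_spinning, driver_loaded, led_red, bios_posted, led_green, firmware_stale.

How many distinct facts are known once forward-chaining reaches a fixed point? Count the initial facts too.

15

Round 1: R2 [safe_mode :- log_uploaded.]; R7 [network_up :- bios_posted, driver_loaded.]; R10 [cable_seated :- firmware_stale, led_green.]. Adds safe_mode, network_up, cable_seated.
Round 2: R4 [ticket_escalated :- network_up.]; R5 [no_display :- cable_seated.]; R11 [disk_detected :- safe_mode.]. Adds ticket_escalated, no_display, disk_detected.
Round 3: R8 [boot_ok :- disk_detected, cable_seated.]. Adds boot_ok.
Round 4: R9 [overheat :- boot_ok, ticket_escalated.]. Adds overheat.
Closure: {bios_posted, boot_ok, cable_seated, disk_detected, driver_loaded, fan_spinning, firmware_stale, led_green, led_red, log_uploaded, network_up, no_display, overheat, safe_mode, ticket_escalated} — 15 facts.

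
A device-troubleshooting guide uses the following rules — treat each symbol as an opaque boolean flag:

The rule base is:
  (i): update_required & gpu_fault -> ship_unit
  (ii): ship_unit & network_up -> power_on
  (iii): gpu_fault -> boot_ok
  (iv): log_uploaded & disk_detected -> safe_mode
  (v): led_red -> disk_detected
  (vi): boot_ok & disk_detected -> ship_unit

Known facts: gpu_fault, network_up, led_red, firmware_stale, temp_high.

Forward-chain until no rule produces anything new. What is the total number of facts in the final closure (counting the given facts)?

[1] (iii) [gpu_fault -> boot_ok]; (v) [led_red -> disk_detected]. ⇒ new: boot_ok, disk_detected.
[2] (vi) [boot_ok & disk_detected -> ship_unit]. ⇒ new: ship_unit.
[3] (ii) [ship_unit & network_up -> power_on]. ⇒ new: power_on.
Closure: {boot_ok, disk_detected, firmware_stale, gpu_fault, led_red, network_up, power_on, ship_unit, temp_high} — 9 facts.

9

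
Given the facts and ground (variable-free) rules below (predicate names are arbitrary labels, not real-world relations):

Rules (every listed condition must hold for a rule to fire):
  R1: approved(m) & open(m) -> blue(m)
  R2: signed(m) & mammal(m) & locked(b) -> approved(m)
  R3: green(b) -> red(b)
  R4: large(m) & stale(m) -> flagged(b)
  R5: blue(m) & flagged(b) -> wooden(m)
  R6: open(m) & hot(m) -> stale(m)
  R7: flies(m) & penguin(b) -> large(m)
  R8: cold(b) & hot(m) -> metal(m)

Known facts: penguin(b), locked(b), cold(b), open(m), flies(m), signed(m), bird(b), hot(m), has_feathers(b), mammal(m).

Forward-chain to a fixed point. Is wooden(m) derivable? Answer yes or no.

Round 1: R2 [signed(m) & mammal(m) & locked(b) -> approved(m)]; R6 [open(m) & hot(m) -> stale(m)]; R7 [flies(m) & penguin(b) -> large(m)]; R8 [cold(b) & hot(m) -> metal(m)]. New: approved(m), stale(m), large(m), metal(m).
Round 2: R1 [approved(m) & open(m) -> blue(m)]; R4 [large(m) & stale(m) -> flagged(b)]. New: blue(m), flagged(b).
Round 3: R5 [blue(m) & flagged(b) -> wooden(m)]. New: wooden(m).
wooden(m) appears in round 3, so it is derivable.

yes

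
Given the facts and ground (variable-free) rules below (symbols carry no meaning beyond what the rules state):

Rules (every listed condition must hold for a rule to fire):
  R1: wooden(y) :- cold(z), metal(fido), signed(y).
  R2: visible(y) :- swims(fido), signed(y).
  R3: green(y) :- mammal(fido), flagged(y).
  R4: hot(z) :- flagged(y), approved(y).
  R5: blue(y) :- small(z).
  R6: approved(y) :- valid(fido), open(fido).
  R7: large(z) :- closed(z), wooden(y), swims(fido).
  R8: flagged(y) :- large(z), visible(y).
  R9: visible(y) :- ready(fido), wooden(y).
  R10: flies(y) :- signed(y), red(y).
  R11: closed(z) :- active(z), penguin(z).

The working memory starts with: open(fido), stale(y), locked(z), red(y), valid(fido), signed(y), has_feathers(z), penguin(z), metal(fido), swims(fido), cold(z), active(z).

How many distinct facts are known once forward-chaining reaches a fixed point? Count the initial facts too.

[1] R1 [wooden(y) :- cold(z), metal(fido), signed(y).]; R2 [visible(y) :- swims(fido), signed(y).]; R6 [approved(y) :- valid(fido), open(fido).]; R10 [flies(y) :- signed(y), red(y).]; R11 [closed(z) :- active(z), penguin(z).]. ⇒ new: wooden(y), visible(y), approved(y), flies(y), closed(z).
[2] R7 [large(z) :- closed(z), wooden(y), swims(fido).]. ⇒ new: large(z).
[3] R8 [flagged(y) :- large(z), visible(y).]. ⇒ new: flagged(y).
[4] R4 [hot(z) :- flagged(y), approved(y).]. ⇒ new: hot(z).
Closure: {active(z), approved(y), closed(z), cold(z), flagged(y), flies(y), has_feathers(z), hot(z), large(z), locked(z), metal(fido), open(fido), penguin(z), red(y), signed(y), stale(y), swims(fido), valid(fido), visible(y), wooden(y)} — 20 facts.

20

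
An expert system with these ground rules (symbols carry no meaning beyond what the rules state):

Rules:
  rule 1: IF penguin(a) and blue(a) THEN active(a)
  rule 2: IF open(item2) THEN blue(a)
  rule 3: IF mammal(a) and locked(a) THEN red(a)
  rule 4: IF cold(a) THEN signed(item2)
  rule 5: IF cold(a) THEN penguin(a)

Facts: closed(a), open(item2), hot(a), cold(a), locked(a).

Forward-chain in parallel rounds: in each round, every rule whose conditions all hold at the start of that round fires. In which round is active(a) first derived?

Round 1 fires rule 2, rule 4, rule 5, giving blue(a), signed(item2), penguin(a).
Round 2 fires rule 1, giving active(a).
active(a) first appears in round 2.

2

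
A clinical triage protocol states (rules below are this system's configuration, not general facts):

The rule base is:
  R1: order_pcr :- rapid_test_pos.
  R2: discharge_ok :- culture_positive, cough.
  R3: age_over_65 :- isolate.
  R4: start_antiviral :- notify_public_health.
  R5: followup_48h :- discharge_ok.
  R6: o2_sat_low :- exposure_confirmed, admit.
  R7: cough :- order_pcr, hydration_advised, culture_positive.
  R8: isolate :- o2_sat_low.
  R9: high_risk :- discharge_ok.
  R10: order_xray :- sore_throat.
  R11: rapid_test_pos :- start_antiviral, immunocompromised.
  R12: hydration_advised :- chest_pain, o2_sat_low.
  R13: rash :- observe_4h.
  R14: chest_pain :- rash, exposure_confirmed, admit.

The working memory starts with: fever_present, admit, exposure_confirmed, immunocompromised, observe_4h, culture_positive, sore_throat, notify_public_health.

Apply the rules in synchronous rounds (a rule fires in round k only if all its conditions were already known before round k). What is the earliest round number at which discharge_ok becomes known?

5

Round 1 — R4, R6, R10, R13, derive start_antiviral, o2_sat_low, order_xray, rash.
Round 2 — R8, R11, R14, derive isolate, rapid_test_pos, chest_pain.
Round 3 — R1, R3, R12, derive order_pcr, age_over_65, hydration_advised.
Round 4 — R7, derive cough.
Round 5 — R2, derive discharge_ok.
discharge_ok first appears in round 5.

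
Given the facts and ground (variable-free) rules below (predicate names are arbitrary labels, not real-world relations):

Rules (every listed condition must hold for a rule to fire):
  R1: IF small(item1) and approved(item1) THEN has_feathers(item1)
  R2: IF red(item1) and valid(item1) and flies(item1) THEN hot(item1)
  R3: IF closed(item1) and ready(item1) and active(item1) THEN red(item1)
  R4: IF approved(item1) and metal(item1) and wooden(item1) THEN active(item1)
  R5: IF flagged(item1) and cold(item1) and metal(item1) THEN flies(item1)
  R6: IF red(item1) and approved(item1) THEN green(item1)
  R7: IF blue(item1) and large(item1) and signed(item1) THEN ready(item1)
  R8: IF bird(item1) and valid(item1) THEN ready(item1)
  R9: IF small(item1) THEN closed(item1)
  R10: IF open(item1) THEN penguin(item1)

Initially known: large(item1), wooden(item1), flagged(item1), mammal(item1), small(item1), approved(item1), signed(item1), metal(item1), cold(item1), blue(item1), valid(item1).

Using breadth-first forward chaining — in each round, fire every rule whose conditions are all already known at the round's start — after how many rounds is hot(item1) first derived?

Round 1 — R1, R4, R5, R7, R9, derive has_feathers(item1), active(item1), flies(item1), ready(item1), closed(item1).
Round 2 — R3, derive red(item1).
Round 3 — R2, R6, derive hot(item1), green(item1).
hot(item1) first appears in round 3.

3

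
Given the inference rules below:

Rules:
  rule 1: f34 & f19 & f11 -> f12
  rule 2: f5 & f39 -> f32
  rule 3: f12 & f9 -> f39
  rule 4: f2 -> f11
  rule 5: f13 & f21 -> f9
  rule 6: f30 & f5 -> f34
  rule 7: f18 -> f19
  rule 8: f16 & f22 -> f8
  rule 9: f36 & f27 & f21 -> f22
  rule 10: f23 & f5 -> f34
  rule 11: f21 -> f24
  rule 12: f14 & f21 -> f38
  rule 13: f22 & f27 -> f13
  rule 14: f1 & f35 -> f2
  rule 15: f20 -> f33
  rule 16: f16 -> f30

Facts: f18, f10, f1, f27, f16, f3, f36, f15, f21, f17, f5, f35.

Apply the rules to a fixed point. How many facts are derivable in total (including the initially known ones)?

[1] rule 7 [f18 -> f19]; rule 9 [f36 & f27 & f21 -> f22]; rule 11 [f21 -> f24]; rule 14 [f1 & f35 -> f2]; rule 16 [f16 -> f30]. ⇒ new: f19, f22, f24, f2, f30.
[2] rule 4 [f2 -> f11]; rule 6 [f30 & f5 -> f34]; rule 8 [f16 & f22 -> f8]; rule 13 [f22 & f27 -> f13]. ⇒ new: f11, f34, f8, f13.
[3] rule 1 [f34 & f19 & f11 -> f12]; rule 5 [f13 & f21 -> f9]. ⇒ new: f12, f9.
[4] rule 3 [f12 & f9 -> f39]. ⇒ new: f39.
[5] rule 2 [f5 & f39 -> f32]. ⇒ new: f32.
Closure: {f1, f10, f11, f12, f13, f15, f16, f17, f18, f19, f2, f21, f22, f24, f27, f3, f30, f32, f34, f35, f36, f39, f5, f8, f9} — 25 facts.

25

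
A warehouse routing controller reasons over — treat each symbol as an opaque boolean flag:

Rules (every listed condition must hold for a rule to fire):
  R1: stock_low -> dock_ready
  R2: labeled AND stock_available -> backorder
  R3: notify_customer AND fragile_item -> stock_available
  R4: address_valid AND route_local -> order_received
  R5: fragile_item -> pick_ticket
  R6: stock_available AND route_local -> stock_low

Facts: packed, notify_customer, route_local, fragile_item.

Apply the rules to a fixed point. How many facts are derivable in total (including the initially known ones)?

8

[1] R3 [notify_customer AND fragile_item -> stock_available]; R5 [fragile_item -> pick_ticket]. ⇒ new: stock_available, pick_ticket.
[2] R6 [stock_available AND route_local -> stock_low]. ⇒ new: stock_low.
[3] R1 [stock_low -> dock_ready]. ⇒ new: dock_ready.
Closure: {dock_ready, fragile_item, notify_customer, packed, pick_ticket, route_local, stock_available, stock_low} — 8 facts.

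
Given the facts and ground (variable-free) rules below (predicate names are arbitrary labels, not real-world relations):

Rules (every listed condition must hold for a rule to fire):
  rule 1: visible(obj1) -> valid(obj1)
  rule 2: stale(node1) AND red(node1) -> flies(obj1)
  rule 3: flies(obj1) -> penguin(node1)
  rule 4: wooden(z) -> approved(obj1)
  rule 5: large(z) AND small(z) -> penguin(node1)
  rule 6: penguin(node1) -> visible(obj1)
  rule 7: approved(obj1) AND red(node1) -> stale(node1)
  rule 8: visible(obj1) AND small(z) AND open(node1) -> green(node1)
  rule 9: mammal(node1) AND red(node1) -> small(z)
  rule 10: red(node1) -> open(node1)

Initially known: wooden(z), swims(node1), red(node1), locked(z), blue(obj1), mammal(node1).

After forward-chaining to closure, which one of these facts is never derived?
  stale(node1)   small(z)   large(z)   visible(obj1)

large(z)

Round 1: rule 4 [wooden(z) -> approved(obj1)]; rule 9 [mammal(node1) AND red(node1) -> small(z)]; rule 10 [red(node1) -> open(node1)]. Adds approved(obj1), small(z), open(node1).
Round 2: rule 7 [approved(obj1) AND red(node1) -> stale(node1)]. Adds stale(node1).
Round 3: rule 2 [stale(node1) AND red(node1) -> flies(obj1)]. Adds flies(obj1).
Round 4: rule 3 [flies(obj1) -> penguin(node1)]. Adds penguin(node1).
Round 5: rule 6 [penguin(node1) -> visible(obj1)]. Adds visible(obj1).
Round 6: rule 1 [visible(obj1) -> valid(obj1)]; rule 8 [visible(obj1) AND small(z) AND open(node1) -> green(node1)]. Adds valid(obj1), green(node1).
Derived: stale(node1) (round 2), small(z) (round 1), visible(obj1) (round 5). large(z) never appears in any round.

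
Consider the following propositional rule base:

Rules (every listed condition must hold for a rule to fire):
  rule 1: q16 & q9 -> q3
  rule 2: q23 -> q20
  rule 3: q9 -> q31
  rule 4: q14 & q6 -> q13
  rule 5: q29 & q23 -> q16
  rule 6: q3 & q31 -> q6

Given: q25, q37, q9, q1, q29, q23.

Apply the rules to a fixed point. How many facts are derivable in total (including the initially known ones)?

11

Round 1 fires rule 2, rule 3, rule 5, giving q20, q31, q16.
Round 2 fires rule 1, giving q3.
Round 3 fires rule 6, giving q6.
Closure: {q1, q16, q20, q23, q25, q29, q3, q31, q37, q6, q9} — 11 facts.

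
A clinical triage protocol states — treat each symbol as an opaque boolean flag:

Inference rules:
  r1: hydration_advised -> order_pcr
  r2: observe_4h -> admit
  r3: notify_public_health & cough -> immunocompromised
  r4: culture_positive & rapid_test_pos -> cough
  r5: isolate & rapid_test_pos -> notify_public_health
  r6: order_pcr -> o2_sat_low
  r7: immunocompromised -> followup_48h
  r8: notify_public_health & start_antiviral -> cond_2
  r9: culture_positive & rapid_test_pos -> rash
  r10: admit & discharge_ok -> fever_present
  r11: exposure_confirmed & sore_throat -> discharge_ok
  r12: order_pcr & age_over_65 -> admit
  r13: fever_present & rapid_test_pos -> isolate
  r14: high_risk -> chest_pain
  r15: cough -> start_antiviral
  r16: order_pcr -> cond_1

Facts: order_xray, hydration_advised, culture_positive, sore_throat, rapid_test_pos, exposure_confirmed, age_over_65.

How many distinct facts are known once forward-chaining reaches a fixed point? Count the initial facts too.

21

Round 1: r1 [hydration_advised -> order_pcr]; r4 [culture_positive & rapid_test_pos -> cough]; r9 [culture_positive & rapid_test_pos -> rash]; r11 [exposure_confirmed & sore_throat -> discharge_ok]. New: order_pcr, cough, rash, discharge_ok.
Round 2: r6 [order_pcr -> o2_sat_low]; r12 [order_pcr & age_over_65 -> admit]; r15 [cough -> start_antiviral]; r16 [order_pcr -> cond_1]. New: o2_sat_low, admit, start_antiviral, cond_1.
Round 3: r10 [admit & discharge_ok -> fever_present]. New: fever_present.
Round 4: r13 [fever_present & rapid_test_pos -> isolate]. New: isolate.
Round 5: r5 [isolate & rapid_test_pos -> notify_public_health]. New: notify_public_health.
Round 6: r3 [notify_public_health & cough -> immunocompromised]; r8 [notify_public_health & start_antiviral -> cond_2]. New: immunocompromised, cond_2.
Round 7: r7 [immunocompromised -> followup_48h]. New: followup_48h.
Closure: {admit, age_over_65, cond_1, cond_2, cough, culture_positive, discharge_ok, exposure_confirmed, fever_present, followup_48h, hydration_advised, immunocompromised, isolate, notify_public_health, o2_sat_low, order_pcr, order_xray, rapid_test_pos, rash, sore_throat, start_antiviral} — 21 facts.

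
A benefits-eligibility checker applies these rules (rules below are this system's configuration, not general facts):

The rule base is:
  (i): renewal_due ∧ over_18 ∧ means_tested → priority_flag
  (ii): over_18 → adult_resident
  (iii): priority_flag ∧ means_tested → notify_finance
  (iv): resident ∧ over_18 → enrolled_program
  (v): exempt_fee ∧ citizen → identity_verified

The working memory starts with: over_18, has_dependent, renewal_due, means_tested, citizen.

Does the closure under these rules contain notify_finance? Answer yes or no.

Round 1 — (i), (ii), derive priority_flag, adult_resident.
Round 2 — (iii), derive notify_finance.
notify_finance appears in round 2, so it is derivable.

yes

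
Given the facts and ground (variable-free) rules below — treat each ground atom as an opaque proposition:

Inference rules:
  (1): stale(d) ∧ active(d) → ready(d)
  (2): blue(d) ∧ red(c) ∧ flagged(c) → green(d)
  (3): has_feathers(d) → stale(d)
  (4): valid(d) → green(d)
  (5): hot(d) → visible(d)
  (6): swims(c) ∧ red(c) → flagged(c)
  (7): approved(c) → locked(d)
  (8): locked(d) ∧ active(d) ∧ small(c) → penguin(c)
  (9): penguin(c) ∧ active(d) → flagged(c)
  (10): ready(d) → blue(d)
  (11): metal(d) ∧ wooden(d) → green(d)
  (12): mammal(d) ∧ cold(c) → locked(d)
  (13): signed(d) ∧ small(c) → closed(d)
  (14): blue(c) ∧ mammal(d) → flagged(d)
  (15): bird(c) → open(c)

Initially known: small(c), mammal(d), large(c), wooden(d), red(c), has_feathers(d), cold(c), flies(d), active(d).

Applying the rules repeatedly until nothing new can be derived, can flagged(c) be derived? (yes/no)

yes

Round 1: (3) [has_feathers(d) → stale(d)]; (12) [mammal(d) ∧ cold(c) → locked(d)]. Adds stale(d), locked(d).
Round 2: (1) [stale(d) ∧ active(d) → ready(d)]; (8) [locked(d) ∧ active(d) ∧ small(c) → penguin(c)]. Adds ready(d), penguin(c).
Round 3: (9) [penguin(c) ∧ active(d) → flagged(c)]; (10) [ready(d) → blue(d)]. Adds flagged(c), blue(d).
Round 4: (2) [blue(d) ∧ red(c) ∧ flagged(c) → green(d)]. Adds green(d).
flagged(c) appears in round 3, so it is derivable.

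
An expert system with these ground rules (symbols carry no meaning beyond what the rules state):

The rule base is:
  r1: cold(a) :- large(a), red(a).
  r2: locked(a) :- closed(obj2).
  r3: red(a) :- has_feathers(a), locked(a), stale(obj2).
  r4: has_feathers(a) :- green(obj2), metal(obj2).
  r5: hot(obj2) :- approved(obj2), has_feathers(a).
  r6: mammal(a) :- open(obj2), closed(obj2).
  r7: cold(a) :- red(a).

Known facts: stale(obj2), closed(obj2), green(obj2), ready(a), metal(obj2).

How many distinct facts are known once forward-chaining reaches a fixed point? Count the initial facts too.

Round 1: r2 [locked(a) :- closed(obj2).]; r4 [has_feathers(a) :- green(obj2), metal(obj2).]. New: locked(a), has_feathers(a).
Round 2: r3 [red(a) :- has_feathers(a), locked(a), stale(obj2).]. New: red(a).
Round 3: r7 [cold(a) :- red(a).]. New: cold(a).
Closure: {closed(obj2), cold(a), green(obj2), has_feathers(a), locked(a), metal(obj2), ready(a), red(a), stale(obj2)} — 9 facts.

9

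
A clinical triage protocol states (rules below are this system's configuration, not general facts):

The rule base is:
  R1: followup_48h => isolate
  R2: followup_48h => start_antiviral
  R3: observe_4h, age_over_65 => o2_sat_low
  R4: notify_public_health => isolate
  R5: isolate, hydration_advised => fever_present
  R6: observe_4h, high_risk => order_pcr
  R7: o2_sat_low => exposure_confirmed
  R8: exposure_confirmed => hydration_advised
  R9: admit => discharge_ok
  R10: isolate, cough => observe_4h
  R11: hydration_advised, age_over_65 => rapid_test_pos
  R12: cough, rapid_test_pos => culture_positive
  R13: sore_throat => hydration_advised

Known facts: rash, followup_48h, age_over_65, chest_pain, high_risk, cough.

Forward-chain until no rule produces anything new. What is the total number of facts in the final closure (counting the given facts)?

Round 1 — R1, R2, derive isolate, start_antiviral.
Round 2 — R10, derive observe_4h.
Round 3 — R3, R6, derive o2_sat_low, order_pcr.
Round 4 — R7, derive exposure_confirmed.
Round 5 — R8, derive hydration_advised.
Round 6 — R5, R11, derive fever_present, rapid_test_pos.
Round 7 — R12, derive culture_positive.
Closure: {age_over_65, chest_pain, cough, culture_positive, exposure_confirmed, fever_present, followup_48h, high_risk, hydration_advised, isolate, o2_sat_low, observe_4h, order_pcr, rapid_test_pos, rash, start_antiviral} — 16 facts.

16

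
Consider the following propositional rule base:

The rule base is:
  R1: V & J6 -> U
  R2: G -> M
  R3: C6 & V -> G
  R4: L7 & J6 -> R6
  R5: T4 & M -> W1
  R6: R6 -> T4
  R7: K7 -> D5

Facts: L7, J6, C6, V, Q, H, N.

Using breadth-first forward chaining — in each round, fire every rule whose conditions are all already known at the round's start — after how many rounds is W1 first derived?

[1] R1 [V & J6 -> U]; R3 [C6 & V -> G]; R4 [L7 & J6 -> R6]. ⇒ new: U, G, R6.
[2] R2 [G -> M]; R6 [R6 -> T4]. ⇒ new: M, T4.
[3] R5 [T4 & M -> W1]. ⇒ new: W1.
W1 first appears in round 3.

3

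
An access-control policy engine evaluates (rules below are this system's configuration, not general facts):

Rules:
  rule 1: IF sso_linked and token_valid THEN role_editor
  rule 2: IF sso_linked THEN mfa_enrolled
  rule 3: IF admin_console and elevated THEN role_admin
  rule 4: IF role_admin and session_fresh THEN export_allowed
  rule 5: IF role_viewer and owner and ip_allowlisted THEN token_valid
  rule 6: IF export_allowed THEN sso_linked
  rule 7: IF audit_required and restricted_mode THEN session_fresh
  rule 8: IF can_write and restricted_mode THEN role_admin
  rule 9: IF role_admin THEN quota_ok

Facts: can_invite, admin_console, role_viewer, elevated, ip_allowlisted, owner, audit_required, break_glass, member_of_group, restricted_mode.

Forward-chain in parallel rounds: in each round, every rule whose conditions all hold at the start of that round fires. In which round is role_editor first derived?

4

Round 1: rule 3 [IF admin_console and elevated THEN role_admin]; rule 5 [IF role_viewer and owner and ip_allowlisted THEN token_valid]; rule 7 [IF audit_required and restricted_mode THEN session_fresh]. Adds role_admin, token_valid, session_fresh.
Round 2: rule 4 [IF role_admin and session_fresh THEN export_allowed]; rule 9 [IF role_admin THEN quota_ok]. Adds export_allowed, quota_ok.
Round 3: rule 6 [IF export_allowed THEN sso_linked]. Adds sso_linked.
Round 4: rule 1 [IF sso_linked and token_valid THEN role_editor]; rule 2 [IF sso_linked THEN mfa_enrolled]. Adds role_editor, mfa_enrolled.
role_editor first appears in round 4.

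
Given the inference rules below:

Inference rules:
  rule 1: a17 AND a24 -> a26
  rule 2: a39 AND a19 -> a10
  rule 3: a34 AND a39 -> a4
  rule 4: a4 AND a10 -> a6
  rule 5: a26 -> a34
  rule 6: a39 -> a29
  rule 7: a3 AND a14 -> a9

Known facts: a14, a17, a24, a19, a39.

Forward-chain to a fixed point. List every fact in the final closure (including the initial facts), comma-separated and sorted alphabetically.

Round 1 fires rule 1, rule 2, rule 6, giving a26, a10, a29.
Round 2 fires rule 5, giving a34.
Round 3 fires rule 3, giving a4.
Round 4 fires rule 4, giving a6.

a10, a14, a17, a19, a24, a26, a29, a34, a39, a4, a6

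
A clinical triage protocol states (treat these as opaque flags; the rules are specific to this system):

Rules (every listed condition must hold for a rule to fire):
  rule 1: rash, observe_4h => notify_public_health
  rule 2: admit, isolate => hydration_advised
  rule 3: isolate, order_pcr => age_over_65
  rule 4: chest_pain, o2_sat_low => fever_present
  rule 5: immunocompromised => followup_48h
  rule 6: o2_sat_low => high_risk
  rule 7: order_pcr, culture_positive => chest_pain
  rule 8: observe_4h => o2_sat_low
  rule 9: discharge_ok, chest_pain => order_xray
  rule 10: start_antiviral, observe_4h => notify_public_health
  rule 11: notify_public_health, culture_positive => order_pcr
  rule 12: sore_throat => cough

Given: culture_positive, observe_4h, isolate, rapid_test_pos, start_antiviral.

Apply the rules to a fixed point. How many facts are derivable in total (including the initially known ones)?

Round 1: rule 8 [observe_4h => o2_sat_low]; rule 10 [start_antiviral, observe_4h => notify_public_health]. Adds o2_sat_low, notify_public_health.
Round 2: rule 6 [o2_sat_low => high_risk]; rule 11 [notify_public_health, culture_positive => order_pcr]. Adds high_risk, order_pcr.
Round 3: rule 3 [isolate, order_pcr => age_over_65]; rule 7 [order_pcr, culture_positive => chest_pain]. Adds age_over_65, chest_pain.
Round 4: rule 4 [chest_pain, o2_sat_low => fever_present]. Adds fever_present.
Closure: {age_over_65, chest_pain, culture_positive, fever_present, high_risk, isolate, notify_public_health, o2_sat_low, observe_4h, order_pcr, rapid_test_pos, start_antiviral} — 12 facts.

12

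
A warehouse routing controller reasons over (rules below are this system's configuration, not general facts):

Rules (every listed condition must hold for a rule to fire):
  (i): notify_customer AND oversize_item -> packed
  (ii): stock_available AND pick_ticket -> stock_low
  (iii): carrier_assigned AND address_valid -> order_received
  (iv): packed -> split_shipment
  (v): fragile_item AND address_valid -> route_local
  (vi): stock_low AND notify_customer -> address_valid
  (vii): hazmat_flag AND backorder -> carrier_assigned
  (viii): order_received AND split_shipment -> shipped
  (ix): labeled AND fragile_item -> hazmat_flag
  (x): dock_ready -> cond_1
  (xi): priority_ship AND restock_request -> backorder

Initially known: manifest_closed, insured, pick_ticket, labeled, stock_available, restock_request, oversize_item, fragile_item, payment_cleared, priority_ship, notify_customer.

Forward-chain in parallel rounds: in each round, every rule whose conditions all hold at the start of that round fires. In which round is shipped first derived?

4

Round 1 — (i), (ii), (ix), (xi), derive packed, stock_low, hazmat_flag, backorder.
Round 2 — (iv), (vi), (vii), derive split_shipment, address_valid, carrier_assigned.
Round 3 — (iii), (v), derive order_received, route_local.
Round 4 — (viii), derive shipped.
shipped first appears in round 4.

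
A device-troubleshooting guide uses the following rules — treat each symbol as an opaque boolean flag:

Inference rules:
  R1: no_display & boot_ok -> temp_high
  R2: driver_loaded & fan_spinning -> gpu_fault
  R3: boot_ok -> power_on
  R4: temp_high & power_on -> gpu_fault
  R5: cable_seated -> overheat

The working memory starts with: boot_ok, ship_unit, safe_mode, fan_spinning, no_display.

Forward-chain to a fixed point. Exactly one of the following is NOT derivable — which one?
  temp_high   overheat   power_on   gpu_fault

overheat

Round 1 fires R1, R3, giving temp_high, power_on.
Round 2 fires R4, giving gpu_fault.
Derived: power_on (round 1), temp_high (round 1), gpu_fault (round 2). overheat never appears in any round.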